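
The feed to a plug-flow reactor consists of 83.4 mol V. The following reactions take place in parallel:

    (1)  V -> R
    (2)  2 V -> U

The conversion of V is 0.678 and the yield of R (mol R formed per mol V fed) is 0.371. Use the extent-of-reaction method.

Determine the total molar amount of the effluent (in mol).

70.6 mol

Yield of R: 1ξ₁ / 83.4 = 0.371 → ξ₁ = 30.94 mol.
Conversion of V: 1ξ₁ + 2ξ₂ = 0.678 × 83.4 = 56.55 → ξ₂ = 12.8 mol.
Outlet amounts (n = n₀ + Σ ν·ξ):
  V: 83.4 − 1(30.94) − 2(12.8) = 26.85
  R: 0 + 1(30.94) = 30.94
  U: 0 + 1(12.8) = 12.8
Total out = 26.85 + 30.94 + 12.8 = 70.6 mol.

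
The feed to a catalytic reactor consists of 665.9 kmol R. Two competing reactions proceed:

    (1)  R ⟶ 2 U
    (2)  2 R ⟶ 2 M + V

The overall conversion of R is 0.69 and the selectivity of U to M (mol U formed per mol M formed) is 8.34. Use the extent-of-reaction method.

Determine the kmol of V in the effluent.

Conversion of R: R consumed = 0.69 × 665.9 = 459.5 kmol = 1ξ₁ + 2ξ₂.
Selectivity: 2ξ₁ / (2ξ₂) = 8.34 → ξ₁ = 8.34 ξ₂.
Substitute: (1·8.34 + 2) ξ₂ = 459.5 → ξ₂ = 44.44 kmol, ξ₁ = 370.6 kmol.
Outlet amounts (n = n₀ + Σ ν·ξ):
  R: 665.9 − 1(370.6) − 2(44.44) = 206.4
  U: 0 + 2(370.6) = 741.2
  M: 0 + 2(44.44) = 88.87
  V: 0 + 1(44.44) = 44.44

44.4 kmol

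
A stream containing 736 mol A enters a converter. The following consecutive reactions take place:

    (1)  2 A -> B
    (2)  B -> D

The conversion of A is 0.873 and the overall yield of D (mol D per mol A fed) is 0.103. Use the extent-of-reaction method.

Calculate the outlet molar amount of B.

245 mol

Conversion of A: A consumed = 2ξ₁ = 0.873 × 736 → ξ₁ = 321.3 mol.
Yield of D: 1ξ₂ / 736 = 0.103 → ξ₂ = 75.81 mol.
Outlet amounts (n = n₀ + Σ ν·ξ):
  A: 736 − 2(321.3) = 93.47
  B: 0 + 1(321.3) − 1(75.81) = 245.5
  D: 0 + 1(75.81) = 75.81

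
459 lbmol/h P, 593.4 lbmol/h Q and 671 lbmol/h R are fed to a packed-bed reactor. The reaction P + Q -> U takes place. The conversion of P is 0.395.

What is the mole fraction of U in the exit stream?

P reacted = 0.395 × 459 = 181.3 lbmol/h; ν_P = −1, so ξ = 181.3/1 = 181.3 lbmol/h.
Outlet amounts (n = n₀ + ν ξ):
  P: 459 − 1(181.3) = 277.7
  Q: 593.4 − 1(181.3) = 412.1
  U: 0 + 1(181.3) = 181.3
  R: 671 (inert)
Total out = 1542 lbmol/h; y_U = 181.3 / 1542 = 0.1176.

0.118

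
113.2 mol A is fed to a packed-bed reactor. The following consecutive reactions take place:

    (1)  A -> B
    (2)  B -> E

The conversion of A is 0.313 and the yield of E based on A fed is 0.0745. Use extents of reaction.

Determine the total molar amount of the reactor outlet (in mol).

113 mol

Conversion of A: A consumed = 1ξ₁ = 0.313 × 113.2 → ξ₁ = 35.43 mol.
Yield of E: 1ξ₂ / 113.2 = 0.0745 → ξ₂ = 8.433 mol.
Outlet amounts (n = n₀ + Σ ν·ξ):
  A: 113.2 − 1(35.43) = 77.77
  B: 0 + 1(35.43) − 1(8.433) = 27
  E: 0 + 1(8.433) = 8.433
Total out = 77.77 + 27 + 8.433 = 113.2 mol.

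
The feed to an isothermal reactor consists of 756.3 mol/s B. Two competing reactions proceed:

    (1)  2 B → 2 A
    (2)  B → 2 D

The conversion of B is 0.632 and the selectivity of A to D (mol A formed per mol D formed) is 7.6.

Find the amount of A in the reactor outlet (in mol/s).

448 mol/s

Conversion of B: B consumed = 0.632 × 756.3 = 478 mol/s = 2ξ₁ + 1ξ₂.
Selectivity: 2ξ₁ / (2ξ₂) = 7.6 → ξ₁ = 7.6 ξ₂.
Substitute: (2·7.6 + 1) ξ₂ = 478 → ξ₂ = 29.51 mol/s, ξ₁ = 224.2 mol/s.
Outlet amounts (n = n₀ + Σ ν·ξ):
  B: 756.3 − 2(224.2) − 1(29.51) = 278.3
  A: 0 + 2(224.2) = 448.5
  D: 0 + 2(29.51) = 59.01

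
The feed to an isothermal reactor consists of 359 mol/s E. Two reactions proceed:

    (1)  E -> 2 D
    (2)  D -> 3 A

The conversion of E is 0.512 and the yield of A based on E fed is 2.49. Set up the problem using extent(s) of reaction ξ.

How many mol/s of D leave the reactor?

Conversion of E: E consumed = 1ξ₁ = 0.512 × 359 → ξ₁ = 183.8 mol/s.
Yield of A: 3ξ₂ / 359 = 2.49 → ξ₂ = 298 mol/s.
Outlet amounts (n = n₀ + Σ ν·ξ):
  E: 359 − 1(183.8) = 175.2
  D: 0 + 2(183.8) − 1(298) = 69.65
  A: 0 + 3(298) = 893.9

69.6 mol/s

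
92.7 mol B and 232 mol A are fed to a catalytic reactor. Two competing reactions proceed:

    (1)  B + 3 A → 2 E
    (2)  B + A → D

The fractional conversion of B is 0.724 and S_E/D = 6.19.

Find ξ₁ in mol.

ξ₁ = 50.7 mol

Conversion of B: B consumed = 0.724 × 92.7 = 67.11 mol = 1ξ₁ + 1ξ₂.
Selectivity: 2ξ₁ / (1ξ₂) = 6.19 → ξ₁ = 3.095 ξ₂.
Substitute: (1·3.095 + 1) ξ₂ = 67.11 → ξ₂ = 16.39 mol, ξ₁ = 50.73 mol.
Outlet amounts (n = n₀ + Σ ν·ξ):
  B: 92.7 − 1(50.73) − 1(16.39) = 25.59
  A: 232 − 3(50.73) − 1(16.39) = 63.43
  E: 0 + 2(50.73) = 101.5
  D: 0 + 1(16.39) = 16.39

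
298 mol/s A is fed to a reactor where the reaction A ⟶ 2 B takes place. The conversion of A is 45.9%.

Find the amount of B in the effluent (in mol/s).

A reacted = 0.459 × 298 = 136.8 mol/s; ν_A = −1, so ξ = 136.8/1 = 136.8 mol/s.
Outlet amounts (n = n₀ + ν ξ):
  A: 298 − 1(136.8) = 161.2
  B: 0 + 2(136.8) = 273.6

274 mol/s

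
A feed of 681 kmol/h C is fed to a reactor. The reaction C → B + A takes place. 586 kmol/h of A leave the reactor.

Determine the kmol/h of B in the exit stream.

For A: n = n₀ + 1ξ → 586 = 0 + 1ξ, giving ξ = 586 kmol/h.
Outlet amounts (n = n₀ + ν ξ):
  C: 681 − 1(586) = 95
  B: 0 + 1(586) = 586
  A: 0 + 1(586) = 586

586 kmol/h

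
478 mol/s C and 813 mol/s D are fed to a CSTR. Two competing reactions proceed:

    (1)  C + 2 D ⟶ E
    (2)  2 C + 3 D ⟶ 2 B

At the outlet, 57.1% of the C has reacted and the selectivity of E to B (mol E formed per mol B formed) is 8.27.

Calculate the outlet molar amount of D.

282 mol/s

Conversion of C: C consumed = 0.571 × 478 = 272.9 mol/s = 1ξ₁ + 2ξ₂.
Selectivity: 1ξ₁ / (2ξ₂) = 8.27 → ξ₁ = 16.54 ξ₂.
Substitute: (1·16.54 + 2) ξ₂ = 272.9 → ξ₂ = 14.72 mol/s, ξ₁ = 243.5 mol/s.
Outlet amounts (n = n₀ + Σ ν·ξ):
  C: 478 − 1(243.5) − 2(14.72) = 205.1
  D: 813 − 2(243.5) − 3(14.72) = 281.8
  E: 0 + 1(243.5) = 243.5
  B: 0 + 2(14.72) = 29.44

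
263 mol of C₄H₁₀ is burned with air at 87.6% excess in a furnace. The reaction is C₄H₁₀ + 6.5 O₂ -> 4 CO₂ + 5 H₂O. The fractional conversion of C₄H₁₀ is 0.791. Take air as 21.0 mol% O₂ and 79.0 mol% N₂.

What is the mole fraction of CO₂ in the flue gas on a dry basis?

Stoichiometric O₂ = 6.5 × 263 = 1710 mol; O₂ fed = 1710 × 1.876 = 3207 mol.
N₂ fed = 3207 × 79/21 = 12060 mol.
Fuel reacted = 0.791 × 263 → ξ = 208 mol.
Outlet (n = n₀ + ν ξ):
  C₄H₁₀: 263 − 1(208) = 54.97
  O₂: 3207 − 6.5(208) = 1855
  N₂: 12060 (inert)
  CO₂: 0 + 4(208) = 832.1
  H₂O: 0 + 5(208) = 1040
Dry total = 14810 mol; y_CO₂ (dry) = 832.1 / 14810 = 0.0562.

0.0562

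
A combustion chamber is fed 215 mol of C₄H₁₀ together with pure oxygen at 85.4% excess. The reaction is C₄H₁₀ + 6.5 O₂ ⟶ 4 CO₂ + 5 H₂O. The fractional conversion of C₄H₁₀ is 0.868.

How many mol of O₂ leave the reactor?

1380 mol

Stoichiometric O₂ = 6.5 × 215 = 1398 mol; O₂ fed = 1398 × 1.854 = 2591 mol.
Fuel reacted = 0.868 × 215 → ξ = 186.6 mol.
Outlet (n = n₀ + ν ξ):
  C₄H₁₀: 215 − 1(186.6) = 28.38
  O₂: 2591 − 6.5(186.6) = 1378
  CO₂: 0 + 4(186.6) = 746.5
  H₂O: 0 + 5(186.6) = 933.1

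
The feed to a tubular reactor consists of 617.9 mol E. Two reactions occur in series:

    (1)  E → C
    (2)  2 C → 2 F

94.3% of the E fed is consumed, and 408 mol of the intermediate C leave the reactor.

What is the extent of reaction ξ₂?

Conversion of E: E consumed = 1ξ₁ = 0.943 × 617.9 → ξ₁ = 582.7 mol.
C balance: n_C = 0 + 1ξ₁ − 2ξ₂ = 408 → ξ₂ = (1·582.7 − 408)/2 = 87.34 mol.
Outlet amounts (n = n₀ + Σ ν·ξ):
  E: 617.9 − 1(582.7) = 35.22
  C: 0 + 1(582.7) − 2(87.34) = 408
  F: 0 + 2(87.34) = 174.7

ξ₂ = 87.3 mol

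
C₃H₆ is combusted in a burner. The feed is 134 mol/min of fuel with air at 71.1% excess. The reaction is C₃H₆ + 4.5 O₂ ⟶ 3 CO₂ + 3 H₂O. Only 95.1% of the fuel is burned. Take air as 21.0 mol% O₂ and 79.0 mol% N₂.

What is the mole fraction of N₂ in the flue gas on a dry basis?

Stoichiometric O₂ = 4.5 × 134 = 603 mol/min; O₂ fed = 603 × 1.711 = 1032 mol/min.
N₂ fed = 1032 × 79/21 = 3881 mol/min.
Fuel reacted = 0.951 × 134 → ξ = 127.4 mol/min.
Outlet (n = n₀ + ν ξ):
  C₃H₆: 134 − 1(127.4) = 6.566
  O₂: 1032 − 4.5(127.4) = 458.3
  N₂: 3881 (inert)
  CO₂: 0 + 3(127.4) = 382.3
  H₂O: 0 + 3(127.4) = 382.3
Dry total = 4728 mol/min; y_N₂ (dry) = 3881 / 4728 = 0.8208.

0.821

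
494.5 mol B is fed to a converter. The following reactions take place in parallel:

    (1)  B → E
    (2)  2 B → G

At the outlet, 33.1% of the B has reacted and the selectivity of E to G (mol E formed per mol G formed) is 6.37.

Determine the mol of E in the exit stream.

125 mol

Conversion of B: B consumed = 0.331 × 494.5 = 163.7 mol = 1ξ₁ + 2ξ₂.
Selectivity: 1ξ₁ / (1ξ₂) = 6.37 → ξ₁ = 6.37 ξ₂.
Substitute: (1·6.37 + 2) ξ₂ = 163.7 → ξ₂ = 19.56 mol, ξ₁ = 124.6 mol.
Outlet amounts (n = n₀ + Σ ν·ξ):
  B: 494.5 − 1(124.6) − 2(19.56) = 330.8
  E: 0 + 1(124.6) = 124.6
  G: 0 + 1(19.56) = 19.56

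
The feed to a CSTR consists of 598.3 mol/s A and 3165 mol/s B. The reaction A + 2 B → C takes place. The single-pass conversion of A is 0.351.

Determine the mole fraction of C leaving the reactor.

0.0628

A reacted = 0.351 × 598.3 = 210 mol/s; ν_A = −1, so ξ = 210/1 = 210 mol/s.
Outlet amounts (n = n₀ + ν ξ):
  A: 598.3 − 1(210) = 388.3
  B: 3165 − 2(210) = 2745
  C: 0 + 1(210) = 210
Total out = 3343 mol/s; y_C = 210 / 3343 = 0.06281.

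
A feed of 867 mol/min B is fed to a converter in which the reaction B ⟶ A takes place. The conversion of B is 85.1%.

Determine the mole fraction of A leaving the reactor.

B reacted = 0.851 × 867 = 737.8 mol/min; ν_B = −1, so ξ = 737.8/1 = 737.8 mol/min.
Outlet amounts (n = n₀ + ν ξ):
  B: 867 − 1(737.8) = 129.2
  A: 0 + 1(737.8) = 737.8
Total out = 867 mol/min; y_A = 737.8 / 867 = 0.851.

0.851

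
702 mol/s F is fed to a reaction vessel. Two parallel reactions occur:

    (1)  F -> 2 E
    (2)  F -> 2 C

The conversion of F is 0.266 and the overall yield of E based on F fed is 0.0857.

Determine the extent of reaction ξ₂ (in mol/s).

ξ₂ = 157 mol/s

Yield of E: 2ξ₁ / 702 = 0.0857 → ξ₁ = 30.08 mol/s.
Conversion of F: 1ξ₁ + 1ξ₂ = 0.266 × 702 = 186.7 → ξ₂ = 156.7 mol/s.
Outlet amounts (n = n₀ + Σ ν·ξ):
  F: 702 − 1(30.08) − 1(156.7) = 515.3
  E: 0 + 2(30.08) = 60.16
  C: 0 + 2(156.7) = 313.3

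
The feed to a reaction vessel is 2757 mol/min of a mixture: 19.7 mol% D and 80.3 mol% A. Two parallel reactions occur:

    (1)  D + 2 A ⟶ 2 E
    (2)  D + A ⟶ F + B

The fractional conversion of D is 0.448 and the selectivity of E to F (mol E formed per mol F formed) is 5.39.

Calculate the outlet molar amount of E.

355 mol/min

Conversion of D: D consumed = 0.448 × 543.1 = 243.3 mol/min = 1ξ₁ + 1ξ₂.
Selectivity: 2ξ₁ / (1ξ₂) = 5.39 → ξ₁ = 2.695 ξ₂.
Substitute: (1·2.695 + 1) ξ₂ = 243.3 → ξ₂ = 65.85 mol/min, ξ₁ = 177.5 mol/min.
Outlet amounts (n = n₀ + Σ ν·ξ):
  D: 543.1 − 1(177.5) − 1(65.85) = 299.8
  A: 2214 − 2(177.5) − 1(65.85) = 1793
  E: 0 + 2(177.5) = 354.9
  F: 0 + 1(65.85) = 65.85
  B: 0 + 1(65.85) = 65.85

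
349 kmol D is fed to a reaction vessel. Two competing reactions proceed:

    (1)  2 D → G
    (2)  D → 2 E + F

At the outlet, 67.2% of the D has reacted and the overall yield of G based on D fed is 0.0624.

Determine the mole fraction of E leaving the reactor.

Yield of G: 1ξ₁ / 349 = 0.0624 → ξ₁ = 21.78 kmol.
Conversion of D: 2ξ₁ + 1ξ₂ = 0.672 × 349 = 234.5 → ξ₂ = 191 kmol.
Outlet amounts (n = n₀ + Σ ν·ξ):
  D: 349 − 2(21.78) − 1(191) = 114.5
  G: 0 + 1(21.78) = 21.78
  E: 0 + 2(191) = 381.9
  F: 0 + 1(191) = 191
Total out = 709.2 kmol; y_E = 381.9 / 709.2 = 0.5386.

0.539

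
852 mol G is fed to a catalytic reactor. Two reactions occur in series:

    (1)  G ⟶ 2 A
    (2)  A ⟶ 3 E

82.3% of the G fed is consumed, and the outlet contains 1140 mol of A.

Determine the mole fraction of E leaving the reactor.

Conversion of G: G consumed = 1ξ₁ = 0.823 × 852 → ξ₁ = 701.2 mol.
A balance: n_A = 0 + 2ξ₁ − 1ξ₂ = 1140 → ξ₂ = (2·701.2 − 1140)/1 = 262.4 mol.
Outlet amounts (n = n₀ + Σ ν·ξ):
  G: 852 − 1(701.2) = 150.8
  A: 0 + 2(701.2) − 1(262.4) = 1140
  E: 0 + 3(262.4) = 787.2
Total out = 2078 mol; y_E = 787.2 / 2078 = 0.3788.

0.379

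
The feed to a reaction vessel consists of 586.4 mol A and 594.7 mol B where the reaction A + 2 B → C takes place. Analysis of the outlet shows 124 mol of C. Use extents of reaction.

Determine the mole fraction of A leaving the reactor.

0.496

For C: n = n₀ + 1ξ → 124 = 0 + 1ξ, giving ξ = 124 mol.
Outlet amounts (n = n₀ + ν ξ):
  A: 586.4 − 1(124) = 462.4
  B: 594.7 − 2(124) = 346.7
  C: 0 + 1(124) = 124
Total out = 933.1 mol; y_A = 462.4 / 933.1 = 0.4956.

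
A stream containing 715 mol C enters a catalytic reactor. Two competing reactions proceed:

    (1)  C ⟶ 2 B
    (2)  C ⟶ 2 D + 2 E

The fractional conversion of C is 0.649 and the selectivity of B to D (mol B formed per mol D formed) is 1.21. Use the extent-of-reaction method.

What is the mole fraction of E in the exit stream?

0.263

Conversion of C: C consumed = 0.649 × 715 = 464 mol = 1ξ₁ + 1ξ₂.
Selectivity: 2ξ₁ / (2ξ₂) = 1.21 → ξ₁ = 1.21 ξ₂.
Substitute: (1·1.21 + 1) ξ₂ = 464 → ξ₂ = 210 mol, ξ₁ = 254.1 mol.
Outlet amounts (n = n₀ + Σ ν·ξ):
  C: 715 − 1(254.1) − 1(210) = 251
  B: 0 + 2(254.1) = 508.1
  D: 0 + 2(210) = 419.9
  E: 0 + 2(210) = 419.9
Total out = 1599 mol; y_E = 419.9 / 1599 = 0.2626.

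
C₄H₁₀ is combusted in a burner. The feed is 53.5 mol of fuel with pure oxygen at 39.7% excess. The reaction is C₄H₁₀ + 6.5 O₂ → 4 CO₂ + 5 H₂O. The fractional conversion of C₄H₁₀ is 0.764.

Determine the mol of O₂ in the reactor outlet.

220 mol

Stoichiometric O₂ = 6.5 × 53.5 = 347.8 mol; O₂ fed = 347.8 × 1.397 = 485.8 mol.
Fuel reacted = 0.764 × 53.5 → ξ = 40.87 mol.
Outlet (n = n₀ + ν ξ):
  C₄H₁₀: 53.5 − 1(40.87) = 12.63
  O₂: 485.8 − 6.5(40.87) = 220.1
  CO₂: 0 + 4(40.87) = 163.5
  H₂O: 0 + 5(40.87) = 204.4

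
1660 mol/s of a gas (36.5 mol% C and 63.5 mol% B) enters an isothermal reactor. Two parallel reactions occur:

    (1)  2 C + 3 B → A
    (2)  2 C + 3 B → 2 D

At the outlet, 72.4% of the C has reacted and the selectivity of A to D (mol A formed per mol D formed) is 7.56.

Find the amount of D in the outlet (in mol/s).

27.2 mol/s

Conversion of C: C consumed = 0.724 × 605.9 = 438.7 mol/s = 2ξ₁ + 2ξ₂.
Selectivity: 1ξ₁ / (2ξ₂) = 7.56 → ξ₁ = 15.12 ξ₂.
Substitute: (2·15.12 + 2) ξ₂ = 438.7 → ξ₂ = 13.61 mol/s, ξ₁ = 205.7 mol/s.
Outlet amounts (n = n₀ + Σ ν·ξ):
  C: 605.9 − 2(205.7) − 2(13.61) = 167.2
  B: 1054 − 3(205.7) − 3(13.61) = 396.1
  A: 0 + 1(205.7) = 205.7
  D: 0 + 2(13.61) = 27.21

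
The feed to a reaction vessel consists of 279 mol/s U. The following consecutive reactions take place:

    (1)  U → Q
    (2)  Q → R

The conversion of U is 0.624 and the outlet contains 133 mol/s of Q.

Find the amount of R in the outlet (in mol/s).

Conversion of U: U consumed = 1ξ₁ = 0.624 × 279 → ξ₁ = 174.1 mol/s.
Q balance: n_Q = 0 + 1ξ₁ − 1ξ₂ = 133 → ξ₂ = (1·174.1 − 133)/1 = 41.1 mol/s.
Outlet amounts (n = n₀ + Σ ν·ξ):
  U: 279 − 1(174.1) = 104.9
  Q: 0 + 1(174.1) − 1(41.1) = 133
  R: 0 + 1(41.1) = 41.1

41.1 mol/s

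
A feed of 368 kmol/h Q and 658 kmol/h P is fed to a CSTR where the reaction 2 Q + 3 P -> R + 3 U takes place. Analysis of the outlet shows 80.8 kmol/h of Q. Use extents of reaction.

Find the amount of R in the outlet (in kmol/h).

144 kmol/h

For Q: n = n₀ − 2ξ → 80.8 = 368 − 2ξ, giving ξ = 143.6 kmol/h.
Outlet amounts (n = n₀ + ν ξ):
  Q: 368 − 2(143.6) = 80.8
  P: 658 − 3(143.6) = 227.2
  R: 0 + 1(143.6) = 143.6
  U: 0 + 3(143.6) = 430.8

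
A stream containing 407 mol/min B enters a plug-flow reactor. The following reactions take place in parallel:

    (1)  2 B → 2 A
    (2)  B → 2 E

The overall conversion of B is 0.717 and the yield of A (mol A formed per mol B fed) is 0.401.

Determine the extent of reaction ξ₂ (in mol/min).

ξ₂ = 129 mol/min

Yield of A: 2ξ₁ / 407 = 0.401 → ξ₁ = 81.6 mol/min.
Conversion of B: 2ξ₁ + 1ξ₂ = 0.717 × 407 = 291.8 → ξ₂ = 128.6 mol/min.
Outlet amounts (n = n₀ + Σ ν·ξ):
  B: 407 − 2(81.6) − 1(128.6) = 115.2
  A: 0 + 2(81.6) = 163.2
  E: 0 + 2(128.6) = 257.2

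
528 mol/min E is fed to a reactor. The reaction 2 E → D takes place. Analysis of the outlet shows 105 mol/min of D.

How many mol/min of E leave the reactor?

For D: n = n₀ + 1ξ → 105 = 0 + 1ξ, giving ξ = 105 mol/min.
Outlet amounts (n = n₀ + ν ξ):
  E: 528 − 2(105) = 318
  D: 0 + 1(105) = 105

318 mol/min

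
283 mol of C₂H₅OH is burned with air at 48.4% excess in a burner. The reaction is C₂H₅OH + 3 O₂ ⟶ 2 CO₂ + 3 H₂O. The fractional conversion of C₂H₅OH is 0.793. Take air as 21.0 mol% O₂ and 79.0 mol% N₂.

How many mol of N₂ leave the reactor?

4740 mol

Stoichiometric O₂ = 3 × 283 = 849 mol; O₂ fed = 849 × 1.484 = 1260 mol.
N₂ fed = 1260 × 79/21 = 4740 mol.
Fuel reacted = 0.793 × 283 → ξ = 224.4 mol.
Outlet (n = n₀ + ν ξ):
  C₂H₅OH: 283 − 1(224.4) = 58.58
  O₂: 1260 − 3(224.4) = 586.7
  N₂: 4740 (inert)
  CO₂: 0 + 2(224.4) = 448.8
  H₂O: 0 + 3(224.4) = 673.3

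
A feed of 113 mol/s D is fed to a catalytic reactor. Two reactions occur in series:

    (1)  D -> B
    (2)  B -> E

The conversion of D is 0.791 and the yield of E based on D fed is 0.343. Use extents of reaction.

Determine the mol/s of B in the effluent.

50.6 mol/s

Conversion of D: D consumed = 1ξ₁ = 0.791 × 113 → ξ₁ = 89.38 mol/s.
Yield of E: 1ξ₂ / 113 = 0.343 → ξ₂ = 38.76 mol/s.
Outlet amounts (n = n₀ + Σ ν·ξ):
  D: 113 − 1(89.38) = 23.62
  B: 0 + 1(89.38) − 1(38.76) = 50.62
  E: 0 + 1(38.76) = 38.76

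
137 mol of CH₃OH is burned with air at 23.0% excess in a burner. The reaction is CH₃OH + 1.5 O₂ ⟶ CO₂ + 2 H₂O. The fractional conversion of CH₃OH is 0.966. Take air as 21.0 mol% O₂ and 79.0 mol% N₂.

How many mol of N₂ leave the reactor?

Stoichiometric O₂ = 1.5 × 137 = 205.5 mol; O₂ fed = 205.5 × 1.230 = 252.8 mol.
N₂ fed = 252.8 × 79/21 = 950.9 mol.
Fuel reacted = 0.966 × 137 → ξ = 132.3 mol.
Outlet (n = n₀ + ν ξ):
  CH₃OH: 137 − 1(132.3) = 4.658
  O₂: 252.8 − 1.5(132.3) = 54.25
  N₂: 950.9 (inert)
  CO₂: 0 + 1(132.3) = 132.3
  H₂O: 0 + 2(132.3) = 264.7

951 mol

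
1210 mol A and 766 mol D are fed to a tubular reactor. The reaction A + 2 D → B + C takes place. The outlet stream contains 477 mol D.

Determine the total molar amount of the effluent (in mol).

For D: n = n₀ − 2ξ → 477 = 766 − 2ξ, giving ξ = 144.5 mol.
Outlet amounts (n = n₀ + ν ξ):
  A: 1210 − 1(144.5) = 1066
  D: 766 − 2(144.5) = 477
  B: 0 + 1(144.5) = 144.5
  C: 0 + 1(144.5) = 144.5
Total out = 1066 + 477 + 144.5 + 144.5 = 1832 mol.

1830 mol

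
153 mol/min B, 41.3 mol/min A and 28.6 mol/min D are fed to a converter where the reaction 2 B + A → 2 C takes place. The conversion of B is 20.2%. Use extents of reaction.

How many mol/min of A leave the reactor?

25.8 mol/min

B reacted = 0.202 × 153 = 30.91 mol/min; ν_B = −2, so ξ = 30.91/2 = 15.45 mol/min.
Outlet amounts (n = n₀ + ν ξ):
  B: 153 − 2(15.45) = 122.1
  A: 41.3 − 1(15.45) = 25.85
  C: 0 + 2(15.45) = 30.91
  D: 28.6 (inert)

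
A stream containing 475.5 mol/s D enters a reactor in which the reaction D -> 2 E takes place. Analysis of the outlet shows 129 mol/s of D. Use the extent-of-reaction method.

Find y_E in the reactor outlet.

0.843

For D: n = n₀ − 1ξ → 129 = 475.5 − 1ξ, giving ξ = 346.5 mol/s.
Outlet amounts (n = n₀ + ν ξ):
  D: 475.5 − 1(346.5) = 129
  E: 0 + 2(346.5) = 693
Total out = 822 mol/s; y_E = 693 / 822 = 0.8431.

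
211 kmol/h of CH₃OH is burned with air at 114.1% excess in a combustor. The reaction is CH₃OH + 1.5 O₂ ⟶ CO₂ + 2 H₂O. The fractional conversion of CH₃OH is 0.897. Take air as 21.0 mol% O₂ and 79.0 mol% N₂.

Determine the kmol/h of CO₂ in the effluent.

189 kmol/h

Stoichiometric O₂ = 1.5 × 211 = 316.5 kmol/h; O₂ fed = 316.5 × 2.141 = 677.6 kmol/h.
N₂ fed = 677.6 × 79/21 = 2549 kmol/h.
Fuel reacted = 0.897 × 211 → ξ = 189.3 kmol/h.
Outlet (n = n₀ + ν ξ):
  CH₃OH: 211 − 1(189.3) = 21.73
  O₂: 677.6 − 1.5(189.3) = 393.7
  N₂: 2549 (inert)
  CO₂: 0 + 1(189.3) = 189.3
  H₂O: 0 + 2(189.3) = 378.5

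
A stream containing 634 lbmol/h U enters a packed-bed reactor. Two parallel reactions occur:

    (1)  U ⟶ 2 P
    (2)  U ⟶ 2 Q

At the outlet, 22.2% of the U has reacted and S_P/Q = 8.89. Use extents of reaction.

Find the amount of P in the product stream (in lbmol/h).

253 lbmol/h

Conversion of U: U consumed = 0.222 × 634 = 140.7 lbmol/h = 1ξ₁ + 1ξ₂.
Selectivity: 2ξ₁ / (2ξ₂) = 8.89 → ξ₁ = 8.89 ξ₂.
Substitute: (1·8.89 + 1) ξ₂ = 140.7 → ξ₂ = 14.23 lbmol/h, ξ₁ = 126.5 lbmol/h.
Outlet amounts (n = n₀ + Σ ν·ξ):
  U: 634 − 1(126.5) − 1(14.23) = 493.3
  P: 0 + 2(126.5) = 253
  Q: 0 + 2(14.23) = 28.46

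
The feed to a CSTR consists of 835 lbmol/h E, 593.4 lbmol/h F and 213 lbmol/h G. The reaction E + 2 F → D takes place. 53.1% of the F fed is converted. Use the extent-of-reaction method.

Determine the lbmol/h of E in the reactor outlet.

F reacted = 0.531 × 593.4 = 315.1 lbmol/h; ν_F = −2, so ξ = 315.1/2 = 157.5 lbmol/h.
Outlet amounts (n = n₀ + ν ξ):
  E: 835 − 1(157.5) = 677.5
  F: 593.4 − 2(157.5) = 278.3
  D: 0 + 1(157.5) = 157.5
  G: 213 (inert)

677 lbmol/h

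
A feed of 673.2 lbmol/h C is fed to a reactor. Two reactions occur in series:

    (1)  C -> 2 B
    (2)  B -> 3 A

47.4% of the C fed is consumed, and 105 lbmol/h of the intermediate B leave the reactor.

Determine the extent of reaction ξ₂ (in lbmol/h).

Conversion of C: C consumed = 1ξ₁ = 0.474 × 673.2 → ξ₁ = 319.1 lbmol/h.
B balance: n_B = 0 + 2ξ₁ − 1ξ₂ = 105 → ξ₂ = (2·319.1 − 105)/1 = 533.2 lbmol/h.
Outlet amounts (n = n₀ + Σ ν·ξ):
  C: 673.2 − 1(319.1) = 354.1
  B: 0 + 2(319.1) − 1(533.2) = 105
  A: 0 + 3(533.2) = 1600

ξ₂ = 533 lbmol/h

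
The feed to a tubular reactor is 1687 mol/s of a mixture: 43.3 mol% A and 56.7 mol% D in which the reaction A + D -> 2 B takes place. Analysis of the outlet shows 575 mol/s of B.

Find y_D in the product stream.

For B: n = n₀ + 2ξ → 575 = 0 + 2ξ, giving ξ = 287.5 mol/s.
Outlet amounts (n = n₀ + ν ξ):
  A: 730.5 − 1(287.5) = 443
  D: 956.5 − 1(287.5) = 669
  B: 0 + 2(287.5) = 575
Total out = 1687 mol/s; y_D = 669 / 1687 = 0.3966.

0.397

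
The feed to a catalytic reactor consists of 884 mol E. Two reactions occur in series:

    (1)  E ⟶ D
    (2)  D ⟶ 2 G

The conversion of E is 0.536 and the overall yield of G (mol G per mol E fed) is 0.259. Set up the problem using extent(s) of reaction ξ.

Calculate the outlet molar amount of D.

359 mol

Conversion of E: E consumed = 1ξ₁ = 0.536 × 884 → ξ₁ = 473.8 mol.
Yield of G: 2ξ₂ / 884 = 0.259 → ξ₂ = 114.5 mol.
Outlet amounts (n = n₀ + Σ ν·ξ):
  E: 884 − 1(473.8) = 410.2
  D: 0 + 1(473.8) − 1(114.5) = 359.3
  G: 0 + 2(114.5) = 229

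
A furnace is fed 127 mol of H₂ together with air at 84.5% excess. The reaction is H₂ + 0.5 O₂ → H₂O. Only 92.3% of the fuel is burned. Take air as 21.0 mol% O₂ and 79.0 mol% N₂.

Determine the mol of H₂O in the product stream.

117 mol

Stoichiometric O₂ = 0.5 × 127 = 63.5 mol; O₂ fed = 63.5 × 1.845 = 117.2 mol.
N₂ fed = 117.2 × 79/21 = 440.7 mol.
Fuel reacted = 0.923 × 127 → ξ = 117.2 mol.
Outlet (n = n₀ + ν ξ):
  H₂: 127 − 1(117.2) = 9.779
  O₂: 117.2 − 0.5(117.2) = 58.55
  N₂: 440.7 (inert)
  H₂O: 0 + 1(117.2) = 117.2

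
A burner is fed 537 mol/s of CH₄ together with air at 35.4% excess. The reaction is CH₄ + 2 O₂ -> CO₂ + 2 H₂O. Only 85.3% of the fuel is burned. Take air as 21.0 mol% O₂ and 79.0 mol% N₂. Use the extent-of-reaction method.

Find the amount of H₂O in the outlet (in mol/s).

Stoichiometric O₂ = 2 × 537 = 1074 mol/s; O₂ fed = 1074 × 1.354 = 1454 mol/s.
N₂ fed = 1454 × 79/21 = 5471 mol/s.
Fuel reacted = 0.853 × 537 → ξ = 458.1 mol/s.
Outlet (n = n₀ + ν ξ):
  CH₄: 537 − 1(458.1) = 78.94
  O₂: 1454 − 2(458.1) = 538.1
  N₂: 5471 (inert)
  CO₂: 0 + 1(458.1) = 458.1
  H₂O: 0 + 2(458.1) = 916.1

916 mol/s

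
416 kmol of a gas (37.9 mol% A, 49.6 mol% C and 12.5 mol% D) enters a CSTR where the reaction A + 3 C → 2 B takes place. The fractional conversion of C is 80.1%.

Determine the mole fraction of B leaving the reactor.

C reacted = 0.801 × 206.3 = 165.3 kmol; ν_C = −3, so ξ = 165.3/3 = 55.09 kmol.
Outlet amounts (n = n₀ + ν ξ):
  A: 157.7 − 1(55.09) = 102.6
  C: 206.3 − 3(55.09) = 41.06
  B: 0 + 2(55.09) = 110.2
  D: 52 (inert)
Total out = 305.8 kmol; y_B = 110.2 / 305.8 = 0.3603.

0.36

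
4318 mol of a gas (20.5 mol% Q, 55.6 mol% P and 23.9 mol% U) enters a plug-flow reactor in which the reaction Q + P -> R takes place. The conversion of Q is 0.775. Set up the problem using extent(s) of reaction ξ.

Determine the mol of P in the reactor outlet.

Q reacted = 0.775 × 885.2 = 686 mol; ν_Q = −1, so ξ = 686/1 = 686 mol.
Outlet amounts (n = n₀ + ν ξ):
  Q: 885.2 − 1(686) = 199.2
  P: 2401 − 1(686) = 1715
  R: 0 + 1(686) = 686
  U: 1032 (inert)

1710 mol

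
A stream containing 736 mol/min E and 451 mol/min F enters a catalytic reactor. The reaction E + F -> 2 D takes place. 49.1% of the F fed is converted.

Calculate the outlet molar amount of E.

F reacted = 0.491 × 451 = 221.4 mol/min; ν_F = −1, so ξ = 221.4/1 = 221.4 mol/min.
Outlet amounts (n = n₀ + ν ξ):
  E: 736 − 1(221.4) = 514.6
  F: 451 − 1(221.4) = 229.6
  D: 0 + 2(221.4) = 442.9

515 mol/min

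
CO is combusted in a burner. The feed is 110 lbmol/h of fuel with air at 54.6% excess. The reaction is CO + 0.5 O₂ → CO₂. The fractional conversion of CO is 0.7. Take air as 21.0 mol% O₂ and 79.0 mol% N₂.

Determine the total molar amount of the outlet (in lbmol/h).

476 lbmol/h

Stoichiometric O₂ = 0.5 × 110 = 55 lbmol/h; O₂ fed = 55 × 1.546 = 85.03 lbmol/h.
N₂ fed = 85.03 × 79/21 = 319.9 lbmol/h.
Fuel reacted = 0.7 × 110 → ξ = 77 lbmol/h.
Outlet (n = n₀ + ν ξ):
  CO: 110 − 1(77) = 33
  O₂: 85.03 − 0.5(77) = 46.53
  N₂: 319.9 (inert)
  CO₂: 0 + 1(77) = 77
Total out = 33 + 46.53 + 319.9 + 77 = 476.4 lbmol/h.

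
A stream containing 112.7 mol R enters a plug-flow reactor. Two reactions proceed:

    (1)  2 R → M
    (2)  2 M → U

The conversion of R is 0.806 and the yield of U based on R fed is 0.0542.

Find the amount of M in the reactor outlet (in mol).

Conversion of R: R consumed = 2ξ₁ = 0.806 × 112.7 → ξ₁ = 45.42 mol.
Yield of U: 1ξ₂ / 112.7 = 0.0542 → ξ₂ = 6.108 mol.
Outlet amounts (n = n₀ + Σ ν·ξ):
  R: 112.7 − 2(45.42) = 21.86
  M: 0 + 1(45.42) − 2(6.108) = 33.2
  U: 0 + 1(6.108) = 6.108

33.2 mol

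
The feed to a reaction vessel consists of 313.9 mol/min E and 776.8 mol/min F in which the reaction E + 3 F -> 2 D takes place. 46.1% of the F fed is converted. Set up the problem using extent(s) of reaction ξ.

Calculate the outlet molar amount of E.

F reacted = 0.461 × 776.8 = 358.1 mol/min; ν_F = −3, so ξ = 358.1/3 = 119.4 mol/min.
Outlet amounts (n = n₀ + ν ξ):
  E: 313.9 − 1(119.4) = 194.5
  F: 776.8 − 3(119.4) = 418.7
  D: 0 + 2(119.4) = 238.7

195 mol/min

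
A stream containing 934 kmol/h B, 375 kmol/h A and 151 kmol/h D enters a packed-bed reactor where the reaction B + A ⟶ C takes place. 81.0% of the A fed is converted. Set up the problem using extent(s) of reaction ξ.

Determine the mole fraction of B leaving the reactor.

A reacted = 0.81 × 375 = 303.8 kmol/h; ν_A = −1, so ξ = 303.8/1 = 303.8 kmol/h.
Outlet amounts (n = n₀ + ν ξ):
  B: 934 − 1(303.8) = 630.2
  A: 375 − 1(303.8) = 71.25
  C: 0 + 1(303.8) = 303.8
  D: 151 (inert)
Total out = 1156 kmol/h; y_B = 630.2 / 1156 = 0.5451.

0.545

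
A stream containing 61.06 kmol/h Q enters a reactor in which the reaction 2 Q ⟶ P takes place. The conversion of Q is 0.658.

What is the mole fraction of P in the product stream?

Q reacted = 0.658 × 61.06 = 40.18 kmol/h; ν_Q = −2, so ξ = 40.18/2 = 20.09 kmol/h.
Outlet amounts (n = n₀ + ν ξ):
  Q: 61.06 − 2(20.09) = 20.88
  P: 0 + 1(20.09) = 20.09
Total out = 40.97 kmol/h; y_P = 20.09 / 40.97 = 0.4903.

0.49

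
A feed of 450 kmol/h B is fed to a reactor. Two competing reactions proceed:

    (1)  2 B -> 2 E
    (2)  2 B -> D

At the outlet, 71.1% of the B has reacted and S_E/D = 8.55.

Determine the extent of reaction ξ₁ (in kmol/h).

Conversion of B: B consumed = 0.711 × 450 = 319.9 kmol/h = 2ξ₁ + 2ξ₂.
Selectivity: 2ξ₁ / (1ξ₂) = 8.55 → ξ₁ = 4.275 ξ₂.
Substitute: (2·4.275 + 2) ξ₂ = 319.9 → ξ₂ = 30.33 kmol/h, ξ₁ = 129.6 kmol/h.
Outlet amounts (n = n₀ + Σ ν·ξ):
  B: 450 − 2(129.6) − 2(30.33) = 130.1
  E: 0 + 2(129.6) = 259.3
  D: 0 + 1(30.33) = 30.33

ξ₁ = 130 kmol/h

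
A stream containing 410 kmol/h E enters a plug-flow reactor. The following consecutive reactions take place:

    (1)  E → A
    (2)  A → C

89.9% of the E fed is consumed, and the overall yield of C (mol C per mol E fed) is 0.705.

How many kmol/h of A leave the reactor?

Conversion of E: E consumed = 1ξ₁ = 0.899 × 410 → ξ₁ = 368.6 kmol/h.
Yield of C: 1ξ₂ / 410 = 0.705 → ξ₂ = 289.1 kmol/h.
Outlet amounts (n = n₀ + Σ ν·ξ):
  E: 410 − 1(368.6) = 41.41
  A: 0 + 1(368.6) − 1(289.1) = 79.54
  C: 0 + 1(289.1) = 289.1

79.5 kmol/h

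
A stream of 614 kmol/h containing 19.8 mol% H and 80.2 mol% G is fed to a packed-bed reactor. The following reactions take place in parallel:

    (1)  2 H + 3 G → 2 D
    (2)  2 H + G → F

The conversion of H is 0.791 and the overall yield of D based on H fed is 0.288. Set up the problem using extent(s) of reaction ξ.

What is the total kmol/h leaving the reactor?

Yield of D: 2ξ₁ / 121.6 = 0.288 → ξ₁ = 17.51 kmol/h.
Conversion of H: 2ξ₁ + 2ξ₂ = 0.791 × 121.6 = 96.16 → ξ₂ = 30.58 kmol/h.
Outlet amounts (n = n₀ + Σ ν·ξ):
  H: 121.6 − 2(17.51) − 2(30.58) = 25.41
  G: 492.4 − 3(17.51) − 1(30.58) = 409.3
  D: 0 + 2(17.51) = 35.01
  F: 0 + 1(30.58) = 30.58
Total out = 25.41 + 409.3 + 35.01 + 30.58 = 500.3 kmol/h.

500 kmol/h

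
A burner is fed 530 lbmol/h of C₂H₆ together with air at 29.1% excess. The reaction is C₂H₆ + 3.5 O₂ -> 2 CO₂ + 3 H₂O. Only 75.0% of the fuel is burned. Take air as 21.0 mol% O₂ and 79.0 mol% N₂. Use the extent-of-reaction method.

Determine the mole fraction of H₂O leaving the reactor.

Stoichiometric O₂ = 3.5 × 530 = 1855 lbmol/h; O₂ fed = 1855 × 1.291 = 2395 lbmol/h.
N₂ fed = 2395 × 79/21 = 9009 lbmol/h.
Fuel reacted = 0.75 × 530 → ξ = 397.5 lbmol/h.
Outlet (n = n₀ + ν ξ):
  C₂H₆: 530 − 1(397.5) = 132.5
  O₂: 2395 − 3.5(397.5) = 1004
  N₂: 9009 (inert)
  CO₂: 0 + 2(397.5) = 795
  H₂O: 0 + 3(397.5) = 1192
Total out = 12130 lbmol/h; y_H₂O = 1192 / 12130 = 0.09829.

0.0983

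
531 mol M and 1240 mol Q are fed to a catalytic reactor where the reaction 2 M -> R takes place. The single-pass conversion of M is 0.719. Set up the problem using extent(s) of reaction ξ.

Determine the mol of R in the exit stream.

M reacted = 0.719 × 531 = 381.8 mol; ν_M = −2, so ξ = 381.8/2 = 190.9 mol.
Outlet amounts (n = n₀ + ν ξ):
  M: 531 − 2(190.9) = 149.2
  R: 0 + 1(190.9) = 190.9
  Q: 1240 (inert)

191 mol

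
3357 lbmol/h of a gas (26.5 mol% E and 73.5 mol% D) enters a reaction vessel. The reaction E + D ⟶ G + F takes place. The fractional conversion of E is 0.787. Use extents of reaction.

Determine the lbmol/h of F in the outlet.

700 lbmol/h

E reacted = 0.787 × 889.6 = 700.1 lbmol/h; ν_E = −1, so ξ = 700.1/1 = 700.1 lbmol/h.
Outlet amounts (n = n₀ + ν ξ):
  E: 889.6 − 1(700.1) = 189.5
  D: 2467 − 1(700.1) = 1767
  G: 0 + 1(700.1) = 700.1
  F: 0 + 1(700.1) = 700.1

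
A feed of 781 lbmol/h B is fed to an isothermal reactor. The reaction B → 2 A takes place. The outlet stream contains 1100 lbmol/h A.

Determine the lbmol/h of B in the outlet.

For A: n = n₀ + 2ξ → 1100 = 0 + 2ξ, giving ξ = 550 lbmol/h.
Outlet amounts (n = n₀ + ν ξ):
  B: 781 − 1(550) = 231
  A: 0 + 2(550) = 1100

231 lbmol/h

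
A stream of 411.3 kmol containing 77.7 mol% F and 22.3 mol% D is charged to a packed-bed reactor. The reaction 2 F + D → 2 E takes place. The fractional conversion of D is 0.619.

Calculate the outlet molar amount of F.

D reacted = 0.619 × 91.72 = 56.77 kmol; ν_D = −1, so ξ = 56.77/1 = 56.77 kmol.
Outlet amounts (n = n₀ + ν ξ):
  F: 319.6 − 2(56.77) = 206
  D: 91.72 − 1(56.77) = 34.95
  E: 0 + 2(56.77) = 113.5

206 kmol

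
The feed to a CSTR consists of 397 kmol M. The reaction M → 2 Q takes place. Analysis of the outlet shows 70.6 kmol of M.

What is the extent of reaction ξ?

ξ = 326 kmol

For M: n = n₀ − 1ξ → 70.6 = 397 − 1ξ, giving ξ = 326.4 kmol.
Outlet amounts (n = n₀ + ν ξ):
  M: 397 − 1(326.4) = 70.6
  Q: 0 + 2(326.4) = 652.8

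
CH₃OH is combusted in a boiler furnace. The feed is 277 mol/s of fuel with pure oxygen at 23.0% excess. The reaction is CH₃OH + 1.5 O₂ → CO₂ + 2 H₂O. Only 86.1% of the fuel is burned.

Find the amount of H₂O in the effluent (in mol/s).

477 mol/s

Stoichiometric O₂ = 1.5 × 277 = 415.5 mol/s; O₂ fed = 415.5 × 1.230 = 511.1 mol/s.
Fuel reacted = 0.861 × 277 → ξ = 238.5 mol/s.
Outlet (n = n₀ + ν ξ):
  CH₃OH: 277 − 1(238.5) = 38.5
  O₂: 511.1 − 1.5(238.5) = 153.3
  CO₂: 0 + 1(238.5) = 238.5
  H₂O: 0 + 2(238.5) = 477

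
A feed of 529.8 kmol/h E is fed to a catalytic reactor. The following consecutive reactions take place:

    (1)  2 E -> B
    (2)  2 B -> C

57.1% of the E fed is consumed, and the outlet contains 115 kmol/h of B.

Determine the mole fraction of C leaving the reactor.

Conversion of E: E consumed = 2ξ₁ = 0.571 × 529.8 → ξ₁ = 151.3 kmol/h.
B balance: n_B = 0 + 1ξ₁ − 2ξ₂ = 115 → ξ₂ = (1·151.3 − 115)/2 = 18.13 kmol/h.
Outlet amounts (n = n₀ + Σ ν·ξ):
  E: 529.8 − 2(151.3) = 227.3
  B: 0 + 1(151.3) − 2(18.13) = 115
  C: 0 + 1(18.13) = 18.13
Total out = 360.4 kmol/h; y_C = 18.13 / 360.4 = 0.0503.

0.0503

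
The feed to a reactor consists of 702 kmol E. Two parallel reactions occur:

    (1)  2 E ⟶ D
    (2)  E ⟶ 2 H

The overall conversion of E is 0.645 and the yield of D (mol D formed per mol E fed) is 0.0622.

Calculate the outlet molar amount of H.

Yield of D: 1ξ₁ / 702 = 0.0622 → ξ₁ = 43.66 kmol.
Conversion of E: 2ξ₁ + 1ξ₂ = 0.645 × 702 = 452.8 → ξ₂ = 365.5 kmol.
Outlet amounts (n = n₀ + Σ ν·ξ):
  E: 702 − 2(43.66) − 1(365.5) = 249.2
  D: 0 + 1(43.66) = 43.66
  H: 0 + 2(365.5) = 730.9

731 kmol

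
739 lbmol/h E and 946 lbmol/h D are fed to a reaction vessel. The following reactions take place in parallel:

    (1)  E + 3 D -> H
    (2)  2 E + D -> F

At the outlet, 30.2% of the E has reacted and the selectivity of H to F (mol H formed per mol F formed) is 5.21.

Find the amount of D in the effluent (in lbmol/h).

Conversion of E: E consumed = 0.302 × 739 = 223.2 lbmol/h = 1ξ₁ + 2ξ₂.
Selectivity: 1ξ₁ / (1ξ₂) = 5.21 → ξ₁ = 5.21 ξ₂.
Substitute: (1·5.21 + 2) ξ₂ = 223.2 → ξ₂ = 30.95 lbmol/h, ξ₁ = 161.3 lbmol/h.
Outlet amounts (n = n₀ + Σ ν·ξ):
  E: 739 − 1(161.3) − 2(30.95) = 515.8
  D: 946 − 3(161.3) − 1(30.95) = 431.2
  H: 0 + 1(161.3) = 161.3
  F: 0 + 1(30.95) = 30.95

431 lbmol/h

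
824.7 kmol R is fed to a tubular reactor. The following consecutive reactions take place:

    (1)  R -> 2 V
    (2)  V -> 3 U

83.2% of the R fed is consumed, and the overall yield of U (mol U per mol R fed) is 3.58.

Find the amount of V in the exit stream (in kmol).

388 kmol

Conversion of R: R consumed = 1ξ₁ = 0.832 × 824.7 → ξ₁ = 686.2 kmol.
Yield of U: 3ξ₂ / 824.7 = 3.58 → ξ₂ = 984.1 kmol.
Outlet amounts (n = n₀ + Σ ν·ξ):
  R: 824.7 − 1(686.2) = 138.5
  V: 0 + 2(686.2) − 1(984.1) = 388.2
  U: 0 + 3(984.1) = 2952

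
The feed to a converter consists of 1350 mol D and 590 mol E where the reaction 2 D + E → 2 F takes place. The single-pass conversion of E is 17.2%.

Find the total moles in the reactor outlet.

1840 mol

E reacted = 0.172 × 590 = 101.5 mol; ν_E = −1, so ξ = 101.5/1 = 101.5 mol.
Outlet amounts (n = n₀ + ν ξ):
  D: 1350 − 2(101.5) = 1147
  E: 590 − 1(101.5) = 488.5
  F: 0 + 2(101.5) = 203
Total out = 1147 + 488.5 + 203 = 1839 mol.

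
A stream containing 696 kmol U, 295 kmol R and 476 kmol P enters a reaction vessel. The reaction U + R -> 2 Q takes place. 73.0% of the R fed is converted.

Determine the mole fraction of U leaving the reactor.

R reacted = 0.73 × 295 = 215.3 kmol; ν_R = −1, so ξ = 215.3/1 = 215.3 kmol.
Outlet amounts (n = n₀ + ν ξ):
  U: 696 − 1(215.3) = 480.6
  R: 295 − 1(215.3) = 79.65
  Q: 0 + 2(215.3) = 430.7
  P: 476 (inert)
Total out = 1467 kmol; y_U = 480.6 / 1467 = 0.3276.

0.328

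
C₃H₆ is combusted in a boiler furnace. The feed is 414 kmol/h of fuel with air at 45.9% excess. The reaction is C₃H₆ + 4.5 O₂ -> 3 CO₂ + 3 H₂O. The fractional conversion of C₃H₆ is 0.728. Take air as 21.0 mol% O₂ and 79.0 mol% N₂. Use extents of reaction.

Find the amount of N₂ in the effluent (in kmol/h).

Stoichiometric O₂ = 4.5 × 414 = 1863 kmol/h; O₂ fed = 1863 × 1.459 = 2718 kmol/h.
N₂ fed = 2718 × 79/21 = 10230 kmol/h.
Fuel reacted = 0.728 × 414 → ξ = 301.4 kmol/h.
Outlet (n = n₀ + ν ξ):
  C₃H₆: 414 − 1(301.4) = 112.6
  O₂: 2718 − 4.5(301.4) = 1362
  N₂: 10230 (inert)
  CO₂: 0 + 3(301.4) = 904.2
  H₂O: 0 + 3(301.4) = 904.2

10200 kmol/h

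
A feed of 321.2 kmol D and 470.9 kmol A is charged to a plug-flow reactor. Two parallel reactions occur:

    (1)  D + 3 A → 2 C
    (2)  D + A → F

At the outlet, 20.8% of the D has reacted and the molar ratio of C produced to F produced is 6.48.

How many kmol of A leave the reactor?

302 kmol

Conversion of D: D consumed = 0.208 × 321.2 = 66.81 kmol = 1ξ₁ + 1ξ₂.
Selectivity: 2ξ₁ / (1ξ₂) = 6.48 → ξ₁ = 3.24 ξ₂.
Substitute: (1·3.24 + 1) ξ₂ = 66.81 → ξ₂ = 15.76 kmol, ξ₁ = 51.05 kmol.
Outlet amounts (n = n₀ + Σ ν·ξ):
  D: 321.2 − 1(51.05) − 1(15.76) = 254.4
  A: 470.9 − 3(51.05) − 1(15.76) = 302
  C: 0 + 2(51.05) = 102.1
  F: 0 + 1(15.76) = 15.76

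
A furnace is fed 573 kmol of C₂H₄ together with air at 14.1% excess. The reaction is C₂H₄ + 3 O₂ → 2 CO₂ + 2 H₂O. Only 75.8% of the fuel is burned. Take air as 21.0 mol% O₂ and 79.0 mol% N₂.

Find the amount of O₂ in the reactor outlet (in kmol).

Stoichiometric O₂ = 3 × 573 = 1719 kmol; O₂ fed = 1719 × 1.141 = 1961 kmol.
N₂ fed = 1961 × 79/21 = 7379 kmol.
Fuel reacted = 0.758 × 573 → ξ = 434.3 kmol.
Outlet (n = n₀ + ν ξ):
  C₂H₄: 573 − 1(434.3) = 138.7
  O₂: 1961 − 3(434.3) = 658.4
  N₂: 7379 (inert)
  CO₂: 0 + 2(434.3) = 868.7
  H₂O: 0 + 2(434.3) = 868.7

658 kmol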